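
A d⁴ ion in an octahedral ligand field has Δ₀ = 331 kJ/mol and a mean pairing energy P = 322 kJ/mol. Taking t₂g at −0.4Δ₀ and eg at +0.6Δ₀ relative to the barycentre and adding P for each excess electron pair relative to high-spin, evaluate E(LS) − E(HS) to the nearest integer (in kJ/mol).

-9

High-spin d⁴ fills as t₂g³ eg¹ with CFSE 3(−0.4) + 1(+0.6) = -0.6Δ₀ = -199 kJ/mol.
For low-spin the configuration is t₂g⁴ eg⁰: orbital energy -1.6 × 331 = -530 kJ/mol, and 1 additional pair relative to high-spin adds 322 kJ/mol, giving -208 kJ/mol.
The difference is -208 − (-199) = -9 kJ/mol, so low-spin lies lower.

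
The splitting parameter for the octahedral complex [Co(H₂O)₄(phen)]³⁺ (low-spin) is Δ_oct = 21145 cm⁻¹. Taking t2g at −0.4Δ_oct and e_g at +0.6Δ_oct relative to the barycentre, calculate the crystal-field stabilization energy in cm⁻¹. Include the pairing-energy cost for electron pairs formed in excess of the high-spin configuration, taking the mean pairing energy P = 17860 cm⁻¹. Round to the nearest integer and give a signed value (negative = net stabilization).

-15028

Ligand charges: 4×(+0) from H₂O and 1×(+0) from phen sum to +0; with overall charge +3, Co is +3.
Group 9 minus oxidation state +3 gives a d⁶ configuration for Co³⁺.
Configuration: t2g^6 e_g^0.
The orbital stabilization is -2.4Δ_oct = -2.4 × 21145 = -50748 cm⁻¹.
Relative to high-spin t2g^4 e_g^2 (1 paired), the low-spin configuration has 2 additional pairs, contributing +2 × 17860 = +35720 cm⁻¹.
Combining: -50748 + 35720 = -15028 cm⁻¹.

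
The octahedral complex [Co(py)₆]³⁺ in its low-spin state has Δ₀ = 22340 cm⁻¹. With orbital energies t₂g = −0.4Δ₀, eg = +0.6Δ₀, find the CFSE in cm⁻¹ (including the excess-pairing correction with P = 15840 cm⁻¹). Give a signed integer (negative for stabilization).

py is neutral, so the +3 overall charge sits on Co: oxidation state +3.
Co³⁺: group 9, so d-count = 9 − 3 = 6.
Electron filling gives t₂g⁶ eg⁰.
The orbital stabilization is -2.4Δ₀ = -2.4 × 22340 = -53616 cm⁻¹.
Relative to high-spin t₂g⁴ eg² (1 paired), the low-spin configuration has 2 additional pairs, contributing +2 × 15840 = +31680 cm⁻¹.
Overall CFSE = -53616 + 31680 = -21936 cm⁻¹.

-21936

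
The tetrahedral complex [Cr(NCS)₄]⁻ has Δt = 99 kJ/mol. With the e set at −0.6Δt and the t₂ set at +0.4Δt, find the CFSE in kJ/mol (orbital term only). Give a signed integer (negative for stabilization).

-79

Each NCS⁻ contributes -1; 4 × (-1) = -4. With overall charge -1, Cr is in the +3 oxidation state.
Cr sits in group 6; removing 3 electrons leaves Cr³⁺ with 6 − 3 = 3 d electrons.
Tetrahedral splitting is small, so the complex is high-spin.
The d³ electrons fill as e² t₂¹.
CFSE(orbital) = 2×(-0.6Δt) + 1×(0.4Δt) = -0.8Δt; with Δt = 99 kJ/mol that is -79 kJ/mol.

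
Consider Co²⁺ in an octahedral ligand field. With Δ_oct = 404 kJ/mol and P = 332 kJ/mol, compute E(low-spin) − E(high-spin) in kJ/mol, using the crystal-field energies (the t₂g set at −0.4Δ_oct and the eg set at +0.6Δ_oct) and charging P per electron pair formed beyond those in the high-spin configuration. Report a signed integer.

Co²⁺: group 9, so d-count = 9 − 2 = 7.
High-spin d⁷ fills as t₂g⁵ eg² with CFSE 5(−0.4) + 2(+0.6) = -0.8Δ_oct = -323 kJ/mol.
For low-spin the configuration is t₂g⁶ eg¹: orbital energy -1.8 × 404 = -727 kJ/mol, and 1 additional pair relative to high-spin adds 332 kJ/mol, giving -395 kJ/mol.
The difference is -395 − (-323) = -72 kJ/mol, so low-spin lies lower.

-72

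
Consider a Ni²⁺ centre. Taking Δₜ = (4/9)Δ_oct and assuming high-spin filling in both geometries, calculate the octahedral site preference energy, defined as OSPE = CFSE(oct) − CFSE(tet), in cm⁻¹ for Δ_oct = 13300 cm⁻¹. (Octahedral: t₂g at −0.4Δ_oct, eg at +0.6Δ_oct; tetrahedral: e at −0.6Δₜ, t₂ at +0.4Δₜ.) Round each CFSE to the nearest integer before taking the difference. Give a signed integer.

-11231

Ni sits in group 10; removing 2 electrons leaves Ni²⁺ with 10 − 2 = 8 d electrons.
In an octahedral site d⁸ (HS) is t₂g⁶ eg², giving CFSE(oct) = -1.2Δ_oct = -15960 cm⁻¹.
In a tetrahedral site the filling is e⁴ t₂⁴: CFSE(tet) = -0.8Δₜ = -0.8 × (4/9)(13300) = -4729 cm⁻¹.
Subtracting, OSPE = -15960 − (-4729) = -11231 cm⁻¹.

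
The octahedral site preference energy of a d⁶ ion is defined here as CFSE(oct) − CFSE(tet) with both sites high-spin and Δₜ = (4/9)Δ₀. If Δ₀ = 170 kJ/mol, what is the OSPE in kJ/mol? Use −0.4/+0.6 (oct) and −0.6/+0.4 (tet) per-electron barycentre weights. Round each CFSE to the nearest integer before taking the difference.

-23

Octahedral (high-spin): t2g^4 e_g^2, CFSE = 4(−0.4) + 2(+0.6) = -0.4Δ₀ = -0.4 × 170 = -68 kJ/mol.
In a tetrahedral site the filling is e^3 t2^3: CFSE(tet) = -0.6Δₜ = -0.6 × (4/9)(170) = -45 kJ/mol.
OSPE = -68 − (-45) = -23 kJ/mol.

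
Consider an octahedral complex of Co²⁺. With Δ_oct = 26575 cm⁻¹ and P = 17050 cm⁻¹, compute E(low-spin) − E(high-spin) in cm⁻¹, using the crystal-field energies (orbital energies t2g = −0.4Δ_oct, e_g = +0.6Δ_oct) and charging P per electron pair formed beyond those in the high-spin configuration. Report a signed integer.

Group 9 minus oxidation state +2 gives a d⁷ configuration for Co²⁺.
High-spin d⁷ fills as t2g^5 e_g^2 with CFSE 5(−0.4) + 2(+0.6) = -0.8Δ_oct = -21260 cm⁻¹.
For low-spin the configuration is t2g^6 e_g^1: orbital energy -1.8 × 26575 = -47835 cm⁻¹, and 1 additional pair relative to high-spin adds 17050 cm⁻¹, giving -30785 cm⁻¹.
The difference is -30785 − (-21260) = -9525 cm⁻¹, so low-spin lies lower.

-9525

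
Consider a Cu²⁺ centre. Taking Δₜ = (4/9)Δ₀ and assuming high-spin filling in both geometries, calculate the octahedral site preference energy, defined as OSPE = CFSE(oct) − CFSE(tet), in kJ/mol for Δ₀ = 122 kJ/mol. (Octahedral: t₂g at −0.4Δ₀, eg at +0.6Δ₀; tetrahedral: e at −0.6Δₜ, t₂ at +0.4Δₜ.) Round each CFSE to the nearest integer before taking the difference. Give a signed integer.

Cu is in group 11, so Cu²⁺ is d⁹ (11 − 2 = 9).
Octahedral (high-spin): t2g^6 e_g^3, CFSE = 6(−0.4) + 3(+0.6) = -0.6Δ₀ = -0.6 × 122 = -73 kJ/mol.
In a tetrahedral site the filling is e^4 t2^5: CFSE(tet) = -0.4Δₜ = -0.4 × (4/9)(122) = -22 kJ/mol.
OSPE = CFSE(oct) − CFSE(tet) = -73 − (-22) = -51 kJ/mol.

-51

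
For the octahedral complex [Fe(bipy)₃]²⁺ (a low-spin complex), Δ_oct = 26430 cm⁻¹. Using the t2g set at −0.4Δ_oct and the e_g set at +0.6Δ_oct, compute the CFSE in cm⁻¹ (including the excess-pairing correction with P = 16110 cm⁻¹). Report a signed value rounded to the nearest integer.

bipy is neutral, so the +2 overall charge sits on Fe: oxidation state +2.
Fe sits in group 8; removing 2 electrons leaves Fe²⁺ with 8 − 2 = 6 d electrons.
Configuration: t2g^6 e_g^0.
The orbital stabilization is -2.4Δ_oct = -2.4 × 26430 = -63432 cm⁻¹.
Pairing penalty: 3 pairs vs 1 in the high-spin reference → 2 extra × P = 32220 cm⁻¹.
Overall CFSE = -63432 + 32220 = -31212 cm⁻¹.

-31212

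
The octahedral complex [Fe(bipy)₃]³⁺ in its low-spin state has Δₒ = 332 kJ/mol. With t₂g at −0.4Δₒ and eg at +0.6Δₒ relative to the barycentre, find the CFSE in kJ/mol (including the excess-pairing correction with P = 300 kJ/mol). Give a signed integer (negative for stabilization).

bipy is neutral, so the +3 overall charge sits on Fe: oxidation state +3.
Fe is in group 8, so Fe³⁺ is d⁵ (8 − 3 = 5).
Electron filling gives t₂g⁵ eg⁰.
CFSE(orbital) = 5×(-0.4Δₒ) + 0×(0.6Δₒ) = -2.0Δₒ; with Δₒ = 332 kJ/mol that is -664 kJ/mol.
Relative to high-spin t₂g³ eg² (0 paired), the low-spin configuration has 2 additional pairs, contributing +2 × 300 = +600 kJ/mol.
Net CFSE = -664 + 600 = -64 kJ/mol.

-64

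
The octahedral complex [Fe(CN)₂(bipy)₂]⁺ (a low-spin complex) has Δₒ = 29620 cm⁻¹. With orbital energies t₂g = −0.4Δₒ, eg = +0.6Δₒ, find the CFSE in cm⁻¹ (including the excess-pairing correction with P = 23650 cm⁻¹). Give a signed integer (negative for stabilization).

-11940

Ligand charges: 2×(-1) from CN⁻ and 2×(+0) from bipy sum to -2; with overall charge +1, Fe is +3.
Group 8 minus oxidation state +3 gives a d⁵ configuration for Fe³⁺.
Configuration: t₂g⁵ eg⁰.
Orbital CFSE = 5(-0.4) + 0(0.6) = -2.0Δₒ = -2.0 × 29620 = -59240 cm⁻¹.
Relative to high-spin t₂g³ eg² (0 paired), the low-spin configuration has 2 additional pairs, contributing +2 × 23650 = +47300 cm⁻¹.
Combining: -59240 + 47300 = -11940 cm⁻¹.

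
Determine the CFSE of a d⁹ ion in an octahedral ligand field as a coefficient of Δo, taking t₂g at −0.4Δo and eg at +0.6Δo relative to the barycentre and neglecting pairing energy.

Configuration: t₂g⁶ eg³.
CFSE = 6(-0.4Δo) + 3(0.6Δo) = -2.4Δo + 1.8Δo = -0.6Δo.

-0.6 Δo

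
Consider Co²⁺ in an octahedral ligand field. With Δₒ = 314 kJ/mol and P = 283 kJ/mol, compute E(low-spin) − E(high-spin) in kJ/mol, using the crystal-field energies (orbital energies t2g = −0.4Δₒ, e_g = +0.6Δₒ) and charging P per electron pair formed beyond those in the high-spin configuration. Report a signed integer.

-31

Co sits in group 9; removing 2 electrons leaves Co²⁺ with 9 − 2 = 7 d electrons.
High-spin d⁷ fills as t2g^5 e_g^2 with CFSE 5(−0.4) + 2(+0.6) = -0.8Δₒ = -251 kJ/mol.
Low-spin: t2g^6 e_g^1, orbital CFSE = -1.8Δₒ = -565 kJ/mol; plus 1 excess pair × P = +283 kJ/mol; total -282 kJ/mol.
E(LS) − E(HS) = -282 − (-251) = -31 kJ/mol.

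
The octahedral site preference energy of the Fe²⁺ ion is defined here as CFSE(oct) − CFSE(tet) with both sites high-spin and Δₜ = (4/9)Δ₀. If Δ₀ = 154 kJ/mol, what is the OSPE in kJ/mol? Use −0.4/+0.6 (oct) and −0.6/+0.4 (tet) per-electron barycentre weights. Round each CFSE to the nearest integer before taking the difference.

Fe sits in group 8; removing 2 electrons leaves Fe²⁺ with 8 − 2 = 6 d electrons.
Octahedral high-spin t₂g⁴ eg²: CFSE = -0.4 × 154 = -62 kJ/mol.
In a tetrahedral site the filling is e³ t₂³: CFSE(tet) = -0.6Δₜ = -0.6 × (4/9)(154) = -41 kJ/mol.
OSPE = CFSE(oct) − CFSE(tet) = -62 − (-41) = -21 kJ/mol.

-21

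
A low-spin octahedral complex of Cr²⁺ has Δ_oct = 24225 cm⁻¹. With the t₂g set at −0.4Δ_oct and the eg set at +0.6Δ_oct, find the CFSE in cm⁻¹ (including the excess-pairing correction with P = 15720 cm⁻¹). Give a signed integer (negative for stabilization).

-23040

Cr sits in group 6; removing 2 electrons leaves Cr²⁺ with 6 − 2 = 4 d electrons.
Electron filling gives t₂g⁴ eg⁰.
The orbital stabilization is -1.6Δ_oct = -1.6 × 24225 = -38760 cm⁻¹.
High-spin d⁴ would be t₂g³ eg¹ with 0 pairs; low-spin has 1, so 1 excess pair costs +1P = +15720 cm⁻¹.
Net CFSE = -38760 + 15720 = -23040 cm⁻¹.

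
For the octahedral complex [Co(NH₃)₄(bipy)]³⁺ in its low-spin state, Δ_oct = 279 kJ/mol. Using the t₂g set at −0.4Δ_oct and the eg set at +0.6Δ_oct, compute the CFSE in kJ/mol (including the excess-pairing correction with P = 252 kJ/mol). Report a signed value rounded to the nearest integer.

-166

Ligand charges: 4×(+0) from NH₃ and 1×(+0) from bipy sum to +0; with overall charge +3, Co is +3.
Co sits in group 9; removing 3 electrons leaves Co³⁺ with 9 − 3 = 6 d electrons.
The d⁶ electrons fill as t₂g⁶ eg⁰.
The orbital stabilization is -2.4Δ_oct = -2.4 × 279 = -670 kJ/mol.
High-spin d⁶ would be t₂g⁴ eg² with 1 pair; low-spin has 3, so 2 excess pairs cost +2P = +504 kJ/mol.
Overall CFSE = -670 + 504 = -166 kJ/mol.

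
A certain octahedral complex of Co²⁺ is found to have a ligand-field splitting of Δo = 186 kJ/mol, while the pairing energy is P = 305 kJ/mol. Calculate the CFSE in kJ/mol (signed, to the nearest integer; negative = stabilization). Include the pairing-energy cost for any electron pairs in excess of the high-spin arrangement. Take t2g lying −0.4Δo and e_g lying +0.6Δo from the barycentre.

-149

Co is in group 9, so Co²⁺ is d⁷ (9 − 2 = 7).
With Δo < P the complex is high-spin.
Filling d⁷ accordingly: t2g^5 e_g^2.
Orbital CFSE = -0.8Δo = -0.8 × 186 = -149 kJ/mol.
High-spin has no excess pairs, so no pairing correction applies.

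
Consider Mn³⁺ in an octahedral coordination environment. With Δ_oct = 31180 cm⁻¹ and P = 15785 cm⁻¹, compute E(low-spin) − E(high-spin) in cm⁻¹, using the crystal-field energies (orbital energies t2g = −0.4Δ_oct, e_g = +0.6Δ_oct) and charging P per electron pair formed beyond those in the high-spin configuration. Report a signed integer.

Group 7 minus oxidation state +3 gives a d⁴ configuration for Mn³⁺.
High-spin d⁴ fills as t2g^3 e_g^1 with CFSE 3(−0.4) + 1(+0.6) = -0.6Δ_oct = -18708 cm⁻¹.
Low-spin t2g^4 e_g^0 gives -1.6Δ_oct = -49888 cm⁻¹, but forming 1 extra pair costs 1P = 15785 cm⁻¹, so E(LS) = -49888 + 15785 = -34103 cm⁻¹.
E(LS) − E(HS) = -34103 − (-18708) = -15395 cm⁻¹.

-15395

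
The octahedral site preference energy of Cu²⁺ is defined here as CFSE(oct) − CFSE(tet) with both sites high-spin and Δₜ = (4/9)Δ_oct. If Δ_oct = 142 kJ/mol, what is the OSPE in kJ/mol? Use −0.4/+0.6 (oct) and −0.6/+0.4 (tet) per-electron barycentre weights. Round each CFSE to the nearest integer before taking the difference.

-60

Group 11 minus oxidation state +2 gives a d⁹ configuration for Cu²⁺.
In an octahedral site d⁹ (HS) is t2g^6 e_g^3, giving CFSE(oct) = -0.6Δ_oct = -85 kJ/mol.
Tetrahedral e^4 t2^5 gives -0.4Δₜ = -0.4 × (4/9) × 142 = -25 kJ/mol.
Subtracting, OSPE = -85 − (-25) = -60 kJ/mol.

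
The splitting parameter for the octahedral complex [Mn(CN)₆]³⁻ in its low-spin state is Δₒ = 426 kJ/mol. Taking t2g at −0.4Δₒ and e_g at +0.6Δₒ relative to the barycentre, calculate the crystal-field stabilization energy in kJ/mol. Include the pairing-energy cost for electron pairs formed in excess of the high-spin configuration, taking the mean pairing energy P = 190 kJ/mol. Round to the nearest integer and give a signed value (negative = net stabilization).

-492

Each CN⁻ contributes -1; 6 × (-1) = -6. With overall charge -3, Mn is in the +3 oxidation state.
Mn³⁺: group 7, so d-count = 7 − 3 = 4.
The d⁴ electrons fill as t2g^4 e_g^0.
The orbital stabilization is -1.6Δₒ = -1.6 × 426 = -682 kJ/mol.
Relative to high-spin t2g^3 e_g^1 (0 paired), the low-spin configuration has 1 additional pair, contributing +1 × 190 = +190 kJ/mol.
Overall CFSE = -682 + 190 = -492 kJ/mol.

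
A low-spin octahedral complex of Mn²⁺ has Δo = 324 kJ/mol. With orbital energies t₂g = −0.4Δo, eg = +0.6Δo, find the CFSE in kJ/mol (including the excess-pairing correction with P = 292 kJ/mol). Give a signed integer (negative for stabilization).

Mn is in group 7, so Mn²⁺ is d⁵ (7 − 2 = 5).
Configuration: t₂g⁵ eg⁰.
CFSE(orbital) = 5×(-0.4Δo) + 0×(0.6Δo) = -2.0Δo; with Δo = 324 kJ/mol that is -648 kJ/mol.
Pairing penalty: 2 pairs vs 0 in the high-spin reference → 2 extra × P = 584 kJ/mol.
Overall CFSE = -648 + 584 = -64 kJ/mol.

-64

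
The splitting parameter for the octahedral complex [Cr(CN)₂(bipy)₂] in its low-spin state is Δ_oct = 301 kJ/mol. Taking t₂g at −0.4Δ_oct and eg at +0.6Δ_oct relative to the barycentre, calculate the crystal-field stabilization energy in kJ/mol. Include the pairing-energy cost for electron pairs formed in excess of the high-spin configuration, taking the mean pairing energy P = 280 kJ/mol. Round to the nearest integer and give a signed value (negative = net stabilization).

-202

Ligand charges: 2×(-1) from CN⁻ and 2×(+0) from bipy sum to -2; with overall charge +0, Cr is +2.
Cr²⁺: group 6, so d-count = 6 − 2 = 4.
The d⁴ electrons fill as t₂g⁴ eg⁰.
The orbital stabilization is -1.6Δ_oct = -1.6 × 301 = -482 kJ/mol.
Relative to high-spin t₂g³ eg¹ (0 paired), the low-spin configuration has 1 additional pair, contributing +1 × 280 = +280 kJ/mol.
Combining: -482 + 280 = -202 kJ/mol.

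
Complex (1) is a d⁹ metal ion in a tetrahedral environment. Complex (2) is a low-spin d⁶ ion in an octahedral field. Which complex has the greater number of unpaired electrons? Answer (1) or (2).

(1)

(1): Tetrahedral fields are weak (Δₜ ≈ 4/9 Δₒ), so electrons fill high-spin; e⁴ t₂⁵ → 1 unpaired.
(2): t2g^6 e_g^0 → 0 unpaired.
So (1) has more unpaired electrons.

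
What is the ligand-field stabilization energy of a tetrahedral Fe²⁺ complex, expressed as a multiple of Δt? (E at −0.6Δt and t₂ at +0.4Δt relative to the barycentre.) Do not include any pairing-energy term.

Group 8 minus oxidation state +2 gives a d⁶ configuration for Fe²⁺.
Tetrahedral fields are weak (Δₜ ≈ 4/9 Δₒ), so electrons fill high-spin.
Configuration: e³ t₂³.
CFSE = 3(-0.6Δt) + 3(0.4Δt) = -1.8Δt + 1.2Δt = -0.6Δt.

-0.6 Δt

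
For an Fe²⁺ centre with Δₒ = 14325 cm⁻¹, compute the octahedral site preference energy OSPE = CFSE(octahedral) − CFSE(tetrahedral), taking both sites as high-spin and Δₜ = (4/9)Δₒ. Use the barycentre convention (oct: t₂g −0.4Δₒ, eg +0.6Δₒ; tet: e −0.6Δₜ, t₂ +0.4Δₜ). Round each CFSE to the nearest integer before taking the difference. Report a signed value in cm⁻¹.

Group 8 minus oxidation state +2 gives a d⁶ configuration for Fe²⁺.
Octahedral (high-spin): t₂g⁴ eg², CFSE = 4(−0.4) + 2(+0.6) = -0.4Δₒ = -0.4 × 14325 = -5730 cm⁻¹.
In a tetrahedral site the filling is e³ t₂³: CFSE(tet) = -0.6Δₜ = -0.6 × (4/9)(14325) = -3820 cm⁻¹.
Subtracting, OSPE = -5730 − (-3820) = -1910 cm⁻¹.

-1910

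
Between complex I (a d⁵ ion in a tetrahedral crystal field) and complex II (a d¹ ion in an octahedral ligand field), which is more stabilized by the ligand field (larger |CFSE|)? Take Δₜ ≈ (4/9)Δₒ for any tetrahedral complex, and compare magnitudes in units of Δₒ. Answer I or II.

I: Tetrahedral splitting is small, so the complex is high-spin; e² t₂³, CFSE = 0.0Δₜ ≈ 0.00Δₒ.
II: t2g^1 e_g^0, CFSE = -0.4Δₒ.
So II has the larger |CFSE|.

II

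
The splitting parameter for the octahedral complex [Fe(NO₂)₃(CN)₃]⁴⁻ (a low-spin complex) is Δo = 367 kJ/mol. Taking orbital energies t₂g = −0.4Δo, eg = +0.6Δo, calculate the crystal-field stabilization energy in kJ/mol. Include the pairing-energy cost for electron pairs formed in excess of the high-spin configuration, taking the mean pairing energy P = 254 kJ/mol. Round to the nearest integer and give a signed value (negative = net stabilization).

-373

Ligand charges: 3×(-1) from NO₂⁻ and 3×(-1) from CN⁻ sum to -6; with overall charge -4, Fe is +2.
Fe sits in group 8; removing 2 electrons leaves Fe²⁺ with 8 − 2 = 6 d electrons.
Electron filling gives t₂g⁶ eg⁰.
The orbital stabilization is -2.4Δo = -2.4 × 367 = -881 kJ/mol.
Pairing penalty: 3 pairs vs 1 in the high-spin reference → 2 extra × P = 508 kJ/mol.
Combining: -881 + 508 = -373 kJ/mol.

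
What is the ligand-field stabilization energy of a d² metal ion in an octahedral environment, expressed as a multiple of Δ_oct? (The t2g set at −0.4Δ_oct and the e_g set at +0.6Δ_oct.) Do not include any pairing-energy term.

For octahedral d² the high- and low-spin configurations coincide.
Configuration: t2g^2 e_g^0.
CFSE = 2(-0.4Δ_oct) + 0(0.6Δ_oct) = -0.8Δ_oct + 0.0Δ_oct = -0.8Δ_oct.

-0.8 Δ_oct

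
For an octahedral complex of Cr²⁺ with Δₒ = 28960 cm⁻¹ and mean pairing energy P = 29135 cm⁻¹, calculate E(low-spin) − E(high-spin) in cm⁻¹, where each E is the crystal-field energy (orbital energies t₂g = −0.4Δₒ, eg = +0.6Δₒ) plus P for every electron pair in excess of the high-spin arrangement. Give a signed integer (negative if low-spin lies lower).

175

Cr is in group 6, so Cr²⁺ is d⁴ (6 − 2 = 4).
High-spin: t₂g³ eg¹, CFSE = -0.6Δₒ = -17376 cm⁻¹.
Low-spin: t₂g⁴ eg⁰, orbital CFSE = -1.6Δₒ = -46336 cm⁻¹; plus 1 excess pair × P = +29135 cm⁻¹; total -17201 cm⁻¹.
The difference is -17201 − (-17376) = 175 cm⁻¹, so high-spin lies lower.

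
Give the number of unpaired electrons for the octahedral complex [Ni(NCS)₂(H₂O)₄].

2

Ligand charges: 2×(-1) from NCS⁻ and 4×(+0) from H₂O sum to -2; with overall charge +0, Ni is +2.
Ni²⁺: group 10, so d-count = 10 − 2 = 8.
Configuration: t₂g⁶ eg², giving 2 unpaired electrons.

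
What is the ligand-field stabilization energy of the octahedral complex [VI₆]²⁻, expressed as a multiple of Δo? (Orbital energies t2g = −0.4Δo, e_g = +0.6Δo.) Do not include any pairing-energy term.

-0.4 Δo

Each I⁻ contributes -1; 6 × (-1) = -6. With overall charge -2, V is in the +4 oxidation state.
V is in group 5, so V⁴⁺ is d¹ (5 − 4 = 1).
Configuration: t2g^1 e_g^0.
CFSE = 1(-0.4Δo) + 0(0.6Δo) = -0.4Δo + 0.0Δo = -0.4Δo.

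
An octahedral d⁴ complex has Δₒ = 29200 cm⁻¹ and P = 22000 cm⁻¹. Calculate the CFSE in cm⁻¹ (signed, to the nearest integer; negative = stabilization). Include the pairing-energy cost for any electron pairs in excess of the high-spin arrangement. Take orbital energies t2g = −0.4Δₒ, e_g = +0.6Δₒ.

Δₒ > P, so pairing is preferred: the ground state is low-spin.
That gives t2g^4 e_g^0.
Orbital CFSE = -1.6Δₒ = -1.6 × 29200 = -46720 cm⁻¹.
Excess pairs vs high-spin: 1 − 0 = 1; pairing cost = +22000 cm⁻¹.
Net CFSE = -46720 + 22000 = -24720 cm⁻¹.

-24720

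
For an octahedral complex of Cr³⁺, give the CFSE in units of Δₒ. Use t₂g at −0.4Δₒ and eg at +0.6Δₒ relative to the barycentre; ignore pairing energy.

Group 6 minus oxidation state +3 gives a d³ configuration for Cr³⁺.
Configuration: t₂g³ eg⁰.
CFSE = 3(-0.4Δₒ) + 0(0.6Δₒ) = -1.2Δₒ + 0.0Δₒ = -1.2Δₒ.

-1.2 Δₒ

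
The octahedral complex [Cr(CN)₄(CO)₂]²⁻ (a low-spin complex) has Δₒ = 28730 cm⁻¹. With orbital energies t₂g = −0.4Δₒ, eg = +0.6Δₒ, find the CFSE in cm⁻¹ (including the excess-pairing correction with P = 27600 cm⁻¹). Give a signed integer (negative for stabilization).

Ligand charges: 4×(-1) from CN⁻ and 2×(+0) from CO sum to -4; with overall charge -2, Cr is +2.
Cr²⁺: group 6, so d-count = 6 − 2 = 4.
Electron filling gives t₂g⁴ eg⁰.
Orbital CFSE = 4(-0.4) + 0(0.6) = -1.6Δₒ = -1.6 × 28730 = -45968 cm⁻¹.
Pairing penalty: 1 pair vs 0 in the high-spin reference → 1 extra × P = 27600 cm⁻¹.
Net CFSE = -45968 + 27600 = -18368 cm⁻¹.

-18368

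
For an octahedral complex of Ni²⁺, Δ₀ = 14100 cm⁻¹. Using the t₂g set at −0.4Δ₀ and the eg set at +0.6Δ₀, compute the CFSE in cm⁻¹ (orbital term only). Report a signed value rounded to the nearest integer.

-16920

Ni is in group 10, so Ni²⁺ is d⁸ (10 − 2 = 8).
Configuration: t₂g⁶ eg².
Orbital CFSE = 6(-0.4) + 2(0.6) = -1.2Δ₀ = -1.2 × 14100 = -16920 cm⁻¹.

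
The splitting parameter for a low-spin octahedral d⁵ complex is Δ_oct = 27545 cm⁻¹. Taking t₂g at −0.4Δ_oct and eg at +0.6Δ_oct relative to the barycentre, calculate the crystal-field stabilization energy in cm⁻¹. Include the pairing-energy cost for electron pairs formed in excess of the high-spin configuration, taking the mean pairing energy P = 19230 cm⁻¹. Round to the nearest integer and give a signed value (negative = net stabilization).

-16630

The d⁵ electrons fill as t₂g⁵ eg⁰.
Orbital CFSE = 5(-0.4) + 0(0.6) = -2.0Δ_oct = -2.0 × 27545 = -55090 cm⁻¹.
High-spin d⁵ would be t₂g³ eg² with 0 pairs; low-spin has 2, so 2 excess pairs cost +2P = +38460 cm⁻¹.
Net CFSE = -55090 + 38460 = -16630 cm⁻¹.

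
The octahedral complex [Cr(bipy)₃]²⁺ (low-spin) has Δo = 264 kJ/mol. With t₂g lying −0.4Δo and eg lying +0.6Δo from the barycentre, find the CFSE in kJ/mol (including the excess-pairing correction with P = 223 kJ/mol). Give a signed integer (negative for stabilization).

-199

bipy is neutral, so the +2 overall charge sits on Cr: oxidation state +2.
Group 6 minus oxidation state +2 gives a d⁴ configuration for Cr²⁺.
The d⁴ electrons fill as t₂g⁴ eg⁰.
CFSE(orbital) = 4×(-0.4Δo) + 0×(0.6Δo) = -1.6Δo; with Δo = 264 kJ/mol that is -422 kJ/mol.
Pairing penalty: 1 pair vs 0 in the high-spin reference → 1 extra × P = 223 kJ/mol.
Combining: -422 + 223 = -199 kJ/mol.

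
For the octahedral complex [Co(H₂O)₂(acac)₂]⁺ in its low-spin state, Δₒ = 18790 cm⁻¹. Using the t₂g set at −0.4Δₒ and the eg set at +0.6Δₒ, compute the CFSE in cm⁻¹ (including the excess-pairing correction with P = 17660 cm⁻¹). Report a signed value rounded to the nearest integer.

Ligand charges: 2×(+0) from H₂O and 2×(-1) from acac⁻ sum to -2; with overall charge +1, Co is +3.
Co is in group 9, so Co³⁺ is d⁶ (9 − 3 = 6).
The d⁶ electrons fill as t₂g⁶ eg⁰.
The orbital stabilization is -2.4Δₒ = -2.4 × 18790 = -45096 cm⁻¹.
Relative to high-spin t₂g⁴ eg² (1 paired), the low-spin configuration has 2 additional pairs, contributing +2 × 17660 = +35320 cm⁻¹.
Combining: -45096 + 35320 = -9776 cm⁻¹.

-9776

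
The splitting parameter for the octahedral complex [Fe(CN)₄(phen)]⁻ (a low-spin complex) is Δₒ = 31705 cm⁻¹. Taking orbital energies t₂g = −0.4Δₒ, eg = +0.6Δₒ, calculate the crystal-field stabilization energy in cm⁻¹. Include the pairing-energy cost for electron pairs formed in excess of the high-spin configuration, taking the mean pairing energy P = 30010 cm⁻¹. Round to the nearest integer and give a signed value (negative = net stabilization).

-3390

Ligand charges: 4×(-1) from CN⁻ and 1×(+0) from phen sum to -4; with overall charge -1, Fe is +3.
Fe³⁺: group 8, so d-count = 8 − 3 = 5.
The d⁵ electrons fill as t₂g⁵ eg⁰.
Orbital CFSE = 5(-0.4) + 0(0.6) = -2.0Δₒ = -2.0 × 31705 = -63410 cm⁻¹.
Relative to high-spin t₂g³ eg² (0 paired), the low-spin configuration has 2 additional pairs, contributing +2 × 30010 = +60020 cm⁻¹.
Combining: -63410 + 60020 = -3390 cm⁻¹.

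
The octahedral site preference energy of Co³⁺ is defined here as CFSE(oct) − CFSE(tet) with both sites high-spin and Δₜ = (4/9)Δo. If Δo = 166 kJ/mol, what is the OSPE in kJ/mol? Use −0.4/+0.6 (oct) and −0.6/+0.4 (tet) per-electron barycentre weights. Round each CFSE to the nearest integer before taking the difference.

Co is in group 9, so Co³⁺ is d⁶ (9 − 3 = 6).
Octahedral high-spin t₂g⁴ eg²: CFSE = -0.4 × 166 = -66 kJ/mol.
Tetrahedral e³ t₂³ gives -0.6Δₜ = -0.6 × (4/9) × 166 = -44 kJ/mol.
OSPE = -66 − (-44) = -22 kJ/mol.

-22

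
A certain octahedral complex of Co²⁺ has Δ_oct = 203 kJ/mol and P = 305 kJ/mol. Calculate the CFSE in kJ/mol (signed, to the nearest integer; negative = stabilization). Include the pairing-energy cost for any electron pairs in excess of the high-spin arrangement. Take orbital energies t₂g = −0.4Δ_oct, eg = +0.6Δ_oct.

Group 9 minus oxidation state +2 gives a d⁷ configuration for Co²⁺.
Δ_oct < P, so pairing is avoided: the ground state is high-spin.
Configuration: t₂g⁵ eg².
Orbital CFSE = -0.8Δ_oct = -0.8 × 203 = -162 kJ/mol.
High-spin has no excess pairs, so no pairing correction applies.

-162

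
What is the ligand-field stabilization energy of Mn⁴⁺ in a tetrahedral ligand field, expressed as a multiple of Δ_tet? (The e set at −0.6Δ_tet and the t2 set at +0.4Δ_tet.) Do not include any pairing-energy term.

-0.8 Δ_tet

Mn sits in group 7; removing 4 electrons leaves Mn⁴⁺ with 7 − 4 = 3 d electrons.
Tetrahedral fields are weak (Δₜ ≈ 4/9 Δₒ), so electrons fill high-spin.
Configuration: e^2 t2^1.
CFSE = 2(-0.6Δ_tet) + 1(0.4Δ_tet) = -1.2Δ_tet + 0.4Δ_tet = -0.8Δ_tet.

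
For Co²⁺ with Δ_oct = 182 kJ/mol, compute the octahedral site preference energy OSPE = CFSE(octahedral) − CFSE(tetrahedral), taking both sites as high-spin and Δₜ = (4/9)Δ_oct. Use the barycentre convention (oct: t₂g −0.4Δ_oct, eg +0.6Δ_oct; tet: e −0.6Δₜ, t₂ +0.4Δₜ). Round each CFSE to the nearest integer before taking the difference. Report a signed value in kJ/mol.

-49

Co²⁺: group 9, so d-count = 9 − 2 = 7.
Octahedral high-spin t₂g⁵ eg²: CFSE = -0.8 × 182 = -146 kJ/mol.
Tetrahedral e⁴ t₂³ gives -1.2Δₜ = -1.2 × (4/9) × 182 = -97 kJ/mol.
Subtracting, OSPE = -146 − (-97) = -49 kJ/mol.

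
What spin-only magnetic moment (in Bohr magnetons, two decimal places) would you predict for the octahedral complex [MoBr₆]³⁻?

3.87 Bohr magnetons

Each Br⁻ contributes -1; 6 × (-1) = -6. With overall charge -3, Mo is in the +3 oxidation state.
Mo³⁺: group 6, so d-count = 6 − 3 = 3.
Configuration: t2g^3 e_g^0 → 3 unpaired electrons.
μ(spin-only) = √[3(3+2)] = √15 ≈ 3.87 Bohr magnetons.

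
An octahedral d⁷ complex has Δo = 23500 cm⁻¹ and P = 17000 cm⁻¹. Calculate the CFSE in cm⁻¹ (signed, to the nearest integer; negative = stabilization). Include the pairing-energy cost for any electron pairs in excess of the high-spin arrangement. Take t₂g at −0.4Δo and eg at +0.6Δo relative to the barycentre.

Since Δo = 23500 cm⁻¹ > P = 17000 cm⁻¹, the complex adopts the low-spin configuration.
Filling d⁷ accordingly: t₂g⁶ eg¹.
Orbital CFSE = -1.8Δo = -1.8 × 23500 = -42300 cm⁻¹.
Excess pairs vs high-spin: 3 − 2 = 1; pairing cost = +17000 cm⁻¹.
Net CFSE = -42300 + 17000 = -25300 cm⁻¹.

-25300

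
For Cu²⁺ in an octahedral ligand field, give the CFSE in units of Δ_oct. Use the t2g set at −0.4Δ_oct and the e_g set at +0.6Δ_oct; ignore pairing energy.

Cu sits in group 11; removing 2 electrons leaves Cu²⁺ with 11 − 2 = 9 d electrons.
Configuration: t2g^6 e_g^3.
CFSE = 6(-0.4Δ_oct) + 3(0.6Δ_oct) = -2.4Δ_oct + 1.8Δ_oct = -0.6Δ_oct.

-0.6 Δ_oct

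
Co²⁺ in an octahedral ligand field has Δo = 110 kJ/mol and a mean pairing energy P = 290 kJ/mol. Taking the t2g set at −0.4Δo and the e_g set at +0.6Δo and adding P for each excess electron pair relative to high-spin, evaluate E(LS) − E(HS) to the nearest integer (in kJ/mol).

180

Group 9 minus oxidation state +2 gives a d⁷ configuration for Co²⁺.
High-spin d⁷ fills as t2g^5 e_g^2 with CFSE 5(−0.4) + 2(+0.6) = -0.8Δo = -88 kJ/mol.
Low-spin t2g^6 e_g^1 gives -1.8Δo = -198 kJ/mol, but forming 1 extra pair costs 1P = 290 kJ/mol, so E(LS) = -198 + 290 = 92 kJ/mol.
Thus E(LS) − E(HS) = 180 kJ/mol.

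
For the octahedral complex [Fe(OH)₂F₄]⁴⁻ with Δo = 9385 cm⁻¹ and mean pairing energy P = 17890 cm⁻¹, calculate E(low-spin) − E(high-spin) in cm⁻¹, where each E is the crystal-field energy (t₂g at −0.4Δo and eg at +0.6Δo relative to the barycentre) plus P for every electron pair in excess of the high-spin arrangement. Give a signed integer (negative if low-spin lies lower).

17010

Ligand charges: 2×(-1) from OH⁻ and 4×(-1) from F⁻ sum to -6; with overall charge -4, Fe is +2.
Fe is in group 8, so Fe²⁺ is d⁶ (8 − 2 = 6).
In the high-spin limit (t₂g⁴ eg²) the orbital term is -0.4Δo = -3754 cm⁻¹, with no excess pairing.
Low-spin: t₂g⁶ eg⁰, orbital CFSE = -2.4Δo = -22524 cm⁻¹; plus 2 excess pairs × P = +35780 cm⁻¹; total 13256 cm⁻¹.
The difference is 13256 − (-3754) = 17010 cm⁻¹, so high-spin lies lower.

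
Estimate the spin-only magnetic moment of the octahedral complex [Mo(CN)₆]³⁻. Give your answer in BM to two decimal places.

3.87 BM

Each CN⁻ contributes -1; 6 × (-1) = -6. With overall charge -3, Mo is in the +3 oxidation state.
Mo³⁺: group 6, so d-count = 6 − 3 = 3.
Configuration: t₂g³ eg⁰ → 3 unpaired electrons.
μ(spin-only) = √[3(3+2)] = √15 ≈ 3.87 BM.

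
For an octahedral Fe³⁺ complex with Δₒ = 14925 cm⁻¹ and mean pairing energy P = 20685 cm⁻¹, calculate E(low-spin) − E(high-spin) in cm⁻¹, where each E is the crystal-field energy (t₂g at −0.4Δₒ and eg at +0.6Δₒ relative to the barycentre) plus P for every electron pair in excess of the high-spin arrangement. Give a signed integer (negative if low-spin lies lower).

Fe is in group 8, so Fe³⁺ is d⁵ (8 − 3 = 5).
In the high-spin limit (t₂g³ eg²) the orbital term is 0.0Δₒ = 0 cm⁻¹, with no excess pairing.
For low-spin the configuration is t₂g⁵ eg⁰: orbital energy -2.0 × 14925 = -29850 cm⁻¹, and 2 additional pairs relative to high-spin add 41370 cm⁻¹, giving 11520 cm⁻¹.
The difference is 11520 − (0) = 11520 cm⁻¹, so high-spin lies lower.

11520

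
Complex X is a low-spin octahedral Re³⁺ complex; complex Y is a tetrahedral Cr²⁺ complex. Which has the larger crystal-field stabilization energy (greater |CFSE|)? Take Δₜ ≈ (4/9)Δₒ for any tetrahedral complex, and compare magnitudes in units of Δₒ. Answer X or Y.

X

X: Group 7 minus oxidation state +3 gives a d⁴ configuration for Re³⁺; t₂g⁴ eg⁰, CFSE = -1.6Δₒ.
Y: Cr²⁺: group 6, so d-count = 6 − 2 = 4; Tetrahedral splitting is small, so the complex is high-spin; e² t₂², CFSE = -0.4Δₜ ≈ -0.18Δₒ.
So X has the larger |CFSE|.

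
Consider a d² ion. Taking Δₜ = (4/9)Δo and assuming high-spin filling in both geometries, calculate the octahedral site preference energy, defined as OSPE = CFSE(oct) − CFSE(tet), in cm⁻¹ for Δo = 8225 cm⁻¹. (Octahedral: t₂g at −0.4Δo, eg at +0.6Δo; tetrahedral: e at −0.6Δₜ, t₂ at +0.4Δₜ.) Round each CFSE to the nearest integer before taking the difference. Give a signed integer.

-2193

Octahedral (high-spin): t2g^2 e_g^0, CFSE = 2(−0.4) + 0(+0.6) = -0.8Δo = -0.8 × 8225 = -6580 cm⁻¹.
Tetrahedral e^2 t2^0 gives -1.2Δₜ = -1.2 × (4/9) × 8225 = -4387 cm⁻¹.
OSPE = -6580 − (-4387) = -2193 cm⁻¹.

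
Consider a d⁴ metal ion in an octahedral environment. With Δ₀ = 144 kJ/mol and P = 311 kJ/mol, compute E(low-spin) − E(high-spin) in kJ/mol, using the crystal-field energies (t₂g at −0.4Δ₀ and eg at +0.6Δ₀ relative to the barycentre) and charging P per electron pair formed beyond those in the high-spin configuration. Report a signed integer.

High-spin d⁴ fills as t₂g³ eg¹ with CFSE 3(−0.4) + 1(+0.6) = -0.6Δ₀ = -86 kJ/mol.
Low-spin t₂g⁴ eg⁰ gives -1.6Δ₀ = -230 kJ/mol, but forming 1 extra pair costs 1P = 311 kJ/mol, so E(LS) = -230 + 311 = 81 kJ/mol.
E(LS) − E(HS) = 81 − (-86) = 167 kJ/mol.

167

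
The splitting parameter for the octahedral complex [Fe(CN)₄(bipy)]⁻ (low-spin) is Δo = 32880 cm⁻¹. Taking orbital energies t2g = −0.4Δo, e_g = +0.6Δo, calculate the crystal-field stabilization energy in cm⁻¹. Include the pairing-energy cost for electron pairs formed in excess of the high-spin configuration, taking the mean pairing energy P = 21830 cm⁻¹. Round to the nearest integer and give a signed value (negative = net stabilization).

-22100

Ligand charges: 4×(-1) from CN⁻ and 1×(+0) from bipy sum to -4; with overall charge -1, Fe is +3.
Fe sits in group 8; removing 3 electrons leaves Fe³⁺ with 8 − 3 = 5 d electrons.
The d⁵ electrons fill as t2g^5 e_g^0.
The orbital stabilization is -2.0Δo = -2.0 × 32880 = -65760 cm⁻¹.
High-spin d⁵ would be t2g^3 e_g^2 with 0 pairs; low-spin has 2, so 2 excess pairs cost +2P = +43660 cm⁻¹.
Combining: -65760 + 43660 = -22100 cm⁻¹.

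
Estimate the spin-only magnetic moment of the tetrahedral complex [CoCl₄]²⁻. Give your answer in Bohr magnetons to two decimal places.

Each Cl⁻ contributes -1; 4 × (-1) = -4. With overall charge -2, Co is in the +2 oxidation state.
Group 9 minus oxidation state +2 gives a d⁷ configuration for Co²⁺.
Tetrahedral fields are weak (Δₜ ≈ 4/9 Δₒ), so electrons fill high-spin.
Configuration: e^4 t2^3 → 3 unpaired electrons.
μ(spin-only) = √[3(3+2)] = √15 ≈ 3.87 Bohr magnetons.

3.87 Bohr magnetons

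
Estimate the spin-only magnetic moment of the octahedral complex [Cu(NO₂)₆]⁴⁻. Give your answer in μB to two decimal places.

1.73 μB

Each NO₂⁻ contributes -1; 6 × (-1) = -6. With overall charge -4, Cu is in the +2 oxidation state.
Cu²⁺: group 11, so d-count = 11 − 2 = 9.
Configuration: t₂g⁶ eg³ → 1 unpaired electron.
μ(spin-only) = √[1(1+2)] = √3 ≈ 1.73 μB.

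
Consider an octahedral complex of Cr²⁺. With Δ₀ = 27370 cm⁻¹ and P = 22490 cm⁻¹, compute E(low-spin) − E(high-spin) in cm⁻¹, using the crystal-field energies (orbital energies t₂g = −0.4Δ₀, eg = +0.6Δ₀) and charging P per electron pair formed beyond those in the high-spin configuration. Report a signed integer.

Cr sits in group 6; removing 2 electrons leaves Cr²⁺ with 6 − 2 = 4 d electrons.
High-spin: t₂g³ eg¹, CFSE = -0.6Δ₀ = -16422 cm⁻¹.
Low-spin: t₂g⁴ eg⁰, orbital CFSE = -1.6Δ₀ = -43792 cm⁻¹; plus 1 excess pair × P = +22490 cm⁻¹; total -21302 cm⁻¹.
The difference is -21302 − (-16422) = -4880 cm⁻¹, so low-spin lies lower.

-4880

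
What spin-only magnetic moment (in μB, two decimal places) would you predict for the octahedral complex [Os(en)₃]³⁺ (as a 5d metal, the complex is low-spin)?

1.73 μB

en is neutral, so the +3 overall charge sits on Os: oxidation state +3.
Os is in group 8, so Os³⁺ is d⁵ (8 − 3 = 5).
Configuration: t2g^5 e_g^0 → 1 unpaired electron.
μ(spin-only) = √[1(1+2)] = √3 ≈ 1.73 μB.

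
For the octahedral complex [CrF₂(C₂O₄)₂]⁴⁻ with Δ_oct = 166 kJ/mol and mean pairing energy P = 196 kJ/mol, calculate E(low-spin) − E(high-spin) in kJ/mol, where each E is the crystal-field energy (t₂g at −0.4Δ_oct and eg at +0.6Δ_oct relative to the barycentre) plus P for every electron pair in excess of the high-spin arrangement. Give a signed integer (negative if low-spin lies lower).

30

Ligand charges: 2×(-1) from F⁻ and 2×(-2) from C₂O₄²⁻ sum to -6; with overall charge -4, Cr is +2.
Cr²⁺: group 6, so d-count = 6 − 2 = 4.
In the high-spin limit (t₂g³ eg¹) the orbital term is -0.6Δ_oct = -100 kJ/mol, with no excess pairing.
For low-spin the configuration is t₂g⁴ eg⁰: orbital energy -1.6 × 166 = -266 kJ/mol, and 1 additional pair relative to high-spin adds 196 kJ/mol, giving -70 kJ/mol.
The difference is -70 − (-100) = 30 kJ/mol, so high-spin lies lower.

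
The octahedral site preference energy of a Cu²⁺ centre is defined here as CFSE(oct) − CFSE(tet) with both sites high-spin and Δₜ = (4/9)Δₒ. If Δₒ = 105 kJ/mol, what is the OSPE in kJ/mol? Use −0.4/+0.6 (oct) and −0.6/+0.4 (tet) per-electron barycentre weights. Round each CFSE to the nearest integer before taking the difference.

Cu²⁺: group 11, so d-count = 11 − 2 = 9.
Octahedral high-spin t₂g⁶ eg³: CFSE = -0.6 × 105 = -63 kJ/mol.
Tetrahedral e⁴ t₂⁵ gives -0.4Δₜ = -0.4 × (4/9) × 105 = -19 kJ/mol.
Subtracting, OSPE = -63 − (-19) = -44 kJ/mol.

-44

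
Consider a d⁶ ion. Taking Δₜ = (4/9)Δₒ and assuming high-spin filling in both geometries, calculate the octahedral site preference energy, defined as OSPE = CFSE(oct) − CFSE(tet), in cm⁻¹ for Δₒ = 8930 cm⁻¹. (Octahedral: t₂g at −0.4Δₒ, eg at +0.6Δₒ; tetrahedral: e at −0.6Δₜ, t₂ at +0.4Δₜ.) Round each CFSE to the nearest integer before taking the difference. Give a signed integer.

-1191

Octahedral high-spin t2g^4 e_g^2: CFSE = -0.4 × 8930 = -3572 cm⁻¹.
Tetrahedral: e^3 t2^3, CFSE = 3(−0.6) + 3(+0.4) = -0.6Δₜ = -0.6 × (4/9) × 8930 = -2381 cm⁻¹.
OSPE = -3572 − (-2381) = -1191 cm⁻¹.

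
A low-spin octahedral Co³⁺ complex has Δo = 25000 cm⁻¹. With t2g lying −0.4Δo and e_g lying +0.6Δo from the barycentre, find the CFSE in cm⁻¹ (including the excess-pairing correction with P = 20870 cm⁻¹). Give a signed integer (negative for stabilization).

Co³⁺: group 9, so d-count = 9 − 3 = 6.
The d⁶ electrons fill as t2g^6 e_g^0.
Orbital CFSE = 6(-0.4) + 0(0.6) = -2.4Δo = -2.4 × 25000 = -60000 cm⁻¹.
High-spin d⁶ would be t2g^4 e_g^2 with 1 pair; low-spin has 3, so 2 excess pairs cost +2P = +41740 cm⁻¹.
Net CFSE = -60000 + 41740 = -18260 cm⁻¹.

-18260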